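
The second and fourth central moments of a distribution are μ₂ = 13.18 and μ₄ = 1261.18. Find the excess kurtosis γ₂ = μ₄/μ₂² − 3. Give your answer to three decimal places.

μ₂² = 13.18² = 173.71240
μ₄/μ₂² = 1261.18 / 173.71240 = 7.26016
γ₂ = 7.26016 − 3 ≈ 4.260

4.260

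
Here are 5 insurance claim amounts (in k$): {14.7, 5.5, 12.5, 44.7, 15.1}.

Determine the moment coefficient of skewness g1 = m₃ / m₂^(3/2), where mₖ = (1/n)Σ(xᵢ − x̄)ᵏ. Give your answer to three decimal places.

x̄ = (14.7 + 5.5 + 12.5 + 44.7 + 15.1) / 5 = 18.5000
deviations (xᵢ − x̄): -3.8000, -13.0000, -6.0000, 26.2000, -3.4000
Σ(xᵢ − x̄)² = 917.4400 ⇒ m₂ = 917.4400/5 = 183.48800
Σ(xᵢ − x̄)³ = 15477.5520 ⇒ m₃ = 15477.5520/5 = 3095.51040
m₂^(3/2) = 183.48800^(1.5) = 2485.48703
g1 = m₃ / m₂^(3/2) = 3095.51040 / 2485.48703 ≈ 1.245

1.245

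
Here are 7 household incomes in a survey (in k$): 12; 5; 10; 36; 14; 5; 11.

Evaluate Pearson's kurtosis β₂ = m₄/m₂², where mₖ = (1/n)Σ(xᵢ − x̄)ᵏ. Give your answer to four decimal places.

4.2819

x̄ = 13.2857
Σ(xᵢ − x̄)² = 671.4286 ⇒ m₂ = 95.91837
Σ(xᵢ − x̄)⁴ = 275766.1458 ⇒ m₄ = 39395.16368
m₂² = 9200.33319
β₂ = m₄/m₂² = 39395.16368 / 9200.33319 ≈ 4.2819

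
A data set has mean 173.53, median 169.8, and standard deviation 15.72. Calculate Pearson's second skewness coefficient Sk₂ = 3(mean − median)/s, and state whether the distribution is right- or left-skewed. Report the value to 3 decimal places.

0.712, right-skewed

Sk₂ = 3(173.53 − 169.8) / 15.72 = 3 × 3.7300 / 15.72
    = 11.1900 / 15.72 ≈ 0.712
Sk₂ > 0 ⇒ mean > median ⇒ right-skewed (positive skew).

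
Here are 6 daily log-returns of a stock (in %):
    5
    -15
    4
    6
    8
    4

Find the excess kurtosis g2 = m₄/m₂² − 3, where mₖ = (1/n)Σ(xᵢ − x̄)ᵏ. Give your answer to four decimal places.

x̄ = 2.0000
Σ(xᵢ − x̄)² = 358.0000 ⇒ m₂ = 59.66667
Σ(xᵢ − x̄)⁴ = 85186.0000 ⇒ m₄ = 14197.66667
m₂² = 3560.11111
g2 = m₄/m₂² − 3 = 3.98798 − 3 ≈ 0.9880

0.9880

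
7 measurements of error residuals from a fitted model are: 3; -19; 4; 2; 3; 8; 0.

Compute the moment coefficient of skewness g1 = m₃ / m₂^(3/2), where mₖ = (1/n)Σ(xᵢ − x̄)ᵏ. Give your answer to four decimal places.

x̄ = (3 - 19 + 4 + 2 + 3 + 8 + 0) / 7 = 0.1429
deviations (xᵢ − x̄): 2.8571, -19.1429, 3.8571, 1.8571, 2.8571, 7.8571, -0.1429
Σ(xᵢ − x̄)² = 462.8571 ⇒ m₂ = 462.8571/7 = 66.12245
Σ(xᵢ − x̄)³ = -6419.3878 ⇒ m₃ = -6419.3878/7 = -917.05539
m₂^(3/2) = 66.12245^(1.5) = 537.67940
g1 = m₃ / m₂^(3/2) = -917.05539 / 537.67940 ≈ -1.7056

-1.7056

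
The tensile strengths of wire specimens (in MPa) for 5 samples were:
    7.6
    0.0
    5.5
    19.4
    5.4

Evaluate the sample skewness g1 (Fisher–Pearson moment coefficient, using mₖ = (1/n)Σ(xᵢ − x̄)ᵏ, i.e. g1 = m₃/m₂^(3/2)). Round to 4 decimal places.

0.9033

x̄ = (7.6 + 0.0 + 5.5 + 19.4 + 5.4) / 5 = 7.5800
deviations (xᵢ − x̄): 0.0200, -7.5800, -2.0800, 11.8200, -2.1800
Σ(xᵢ − x̄)² = 206.2480 ⇒ m₂ = 206.2480/5 = 41.24960
Σ(xᵢ − x̄)³ = 1196.5219 ⇒ m₃ = 1196.5219/5 = 239.30438
m₂^(3/2) = 41.24960^(1.5) = 264.92907
g1 = m₃ / m₂^(3/2) = 239.30438 / 264.92907 ≈ 0.9033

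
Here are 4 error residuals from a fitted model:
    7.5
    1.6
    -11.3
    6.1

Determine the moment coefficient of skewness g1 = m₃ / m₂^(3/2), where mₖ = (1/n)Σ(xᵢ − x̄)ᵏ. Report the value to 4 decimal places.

x̄ = (7.5 + 1.6 - 11.3 + 6.1) / 4 = 0.9750
deviations (xᵢ − x̄): 6.5250, 0.6250, -12.2750, 5.1250
Σ(xᵢ − x̄)² = 219.9075 ⇒ m₂ = 219.9075/4 = 54.97688
Σ(xᵢ − x̄)³ = -1436.8819 ⇒ m₃ = -1436.8819/4 = -359.22047
m₂^(3/2) = 54.97688^(1.5) = 407.63369
g1 = m₃ / m₂^(3/2) = -359.22047 / 407.63369 ≈ -0.8812

-0.8812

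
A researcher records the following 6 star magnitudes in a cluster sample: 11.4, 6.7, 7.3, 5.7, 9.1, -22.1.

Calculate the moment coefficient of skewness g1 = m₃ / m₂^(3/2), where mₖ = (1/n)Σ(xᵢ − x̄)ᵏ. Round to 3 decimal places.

x̄ = (11.4 + 6.7 + 7.3 + 5.7 + 9.1 - 22.1) / 6 = 3.0167
deviations (xᵢ − x̄): 8.3833, 3.6833, 4.2833, 2.6833, 6.0833, -25.1167
Σ(xᵢ − x̄)² = 777.2483 ⇒ m₂ = 777.2483/6 = 129.54139
Σ(xᵢ − x̄)³ = -14882.5854 ⇒ m₃ = -14882.5854/6 = -2480.43091
m₂^(3/2) = 129.54139^(1.5) = 1474.39152
g1 = m₃ / m₂^(3/2) = -2480.43091 / 1474.39152 ≈ -1.682

-1.682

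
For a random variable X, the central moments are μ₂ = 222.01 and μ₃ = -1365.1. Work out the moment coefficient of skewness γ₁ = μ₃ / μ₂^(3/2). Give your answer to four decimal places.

σ = √μ₂ = √222.01 = 14.90000
σ³ = μ₂^(3/2) = 3307.94900
γ₁ = μ₃/σ³ = -1365.1 / 3307.94900 ≈ -0.4127

-0.4127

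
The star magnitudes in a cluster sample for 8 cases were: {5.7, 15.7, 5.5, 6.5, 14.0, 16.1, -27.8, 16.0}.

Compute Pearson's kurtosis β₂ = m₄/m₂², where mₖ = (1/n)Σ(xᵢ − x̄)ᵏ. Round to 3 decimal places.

x̄ = 6.4625
Σ(xᵢ − x̄)² = 1501.4188 ⇒ m₂ = 187.67734
Σ(xᵢ − x̄)⁴ = 1405497.4514 ⇒ m₄ = 175687.18143
m₂² = 35222.78536
β₂ = m₄/m₂² = 175687.18143 / 35222.78536 ≈ 4.988

4.988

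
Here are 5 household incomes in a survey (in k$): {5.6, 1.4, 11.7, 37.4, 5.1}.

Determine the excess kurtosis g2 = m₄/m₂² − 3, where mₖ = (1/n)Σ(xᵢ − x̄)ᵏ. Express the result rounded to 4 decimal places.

-0.0716

x̄ = 12.2400
Σ(xᵢ − x̄)² = 845.8920 ⇒ m₂ = 169.17840
Σ(xᵢ − x̄)⁴ = 419071.8738 ⇒ m₄ = 83814.37475
m₂² = 28621.33103
g2 = m₄/m₂² − 3 = 2.92839 − 3 ≈ -0.0716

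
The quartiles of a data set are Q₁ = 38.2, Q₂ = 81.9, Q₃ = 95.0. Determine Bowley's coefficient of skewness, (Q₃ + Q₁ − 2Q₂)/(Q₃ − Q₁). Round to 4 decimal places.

-0.5387

numerator: Q₃ + Q₁ − 2Q₂ = 95.0 + 38.2 − 2×81.9 = -30.6000
denominator: Q₃ − Q₁ = 95.0 − 38.2 = 56.8000
Bowley skewness = -30.6000 / 56.8000 ≈ -0.5387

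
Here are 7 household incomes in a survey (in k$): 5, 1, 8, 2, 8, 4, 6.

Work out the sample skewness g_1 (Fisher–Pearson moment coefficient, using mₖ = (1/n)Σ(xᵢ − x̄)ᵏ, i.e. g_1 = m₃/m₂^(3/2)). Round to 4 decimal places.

x̄ = (5 + 1 + 8 + 2 + 8 + 4 + 6) / 7 = 4.8571
deviations (xᵢ − x̄): 0.1429, -3.8571, 3.1429, -2.8571, 3.1429, -0.8571, 1.1429
Σ(xᵢ − x̄)² = 44.8571 ⇒ m₂ = 44.8571/7 = 6.40816
Σ(xᵢ − x̄)³ = -17.7551 ⇒ m₃ = -17.7551/7 = -2.53644
m₂^(3/2) = 6.40816^(1.5) = 16.22185
g_1 = m₃ / m₂^(3/2) = -2.53644 / 16.22185 ≈ -0.1564

-0.1564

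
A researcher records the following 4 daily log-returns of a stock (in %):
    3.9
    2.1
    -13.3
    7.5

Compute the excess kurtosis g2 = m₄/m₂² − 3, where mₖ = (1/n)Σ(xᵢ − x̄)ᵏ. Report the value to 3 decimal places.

-0.803

x̄ = 0.0500
Σ(xᵢ − x̄)² = 252.7500 ⇒ m₂ = 63.18750
Σ(xᵢ − x̄)⁴ = 35081.1545 ⇒ m₄ = 8770.28863
m₂² = 3992.66016
g2 = m₄/m₂² − 3 = 2.19660 − 3 ≈ -0.803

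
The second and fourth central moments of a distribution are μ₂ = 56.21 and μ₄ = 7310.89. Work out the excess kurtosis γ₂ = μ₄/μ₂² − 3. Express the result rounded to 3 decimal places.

μ₂² = 56.21² = 3159.56410
μ₄/μ₂² = 7310.89 / 3159.56410 = 2.31389
γ₂ = 2.31389 − 3 ≈ -0.686

-0.686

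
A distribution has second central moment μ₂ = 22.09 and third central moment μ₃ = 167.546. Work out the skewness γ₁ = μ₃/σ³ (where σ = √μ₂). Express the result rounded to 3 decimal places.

σ = √μ₂ = √22.09 = 4.70000
σ³ = μ₂^(3/2) = 103.82300
γ₁ = μ₃/σ³ = 167.546 / 103.82300 ≈ 1.614

1.614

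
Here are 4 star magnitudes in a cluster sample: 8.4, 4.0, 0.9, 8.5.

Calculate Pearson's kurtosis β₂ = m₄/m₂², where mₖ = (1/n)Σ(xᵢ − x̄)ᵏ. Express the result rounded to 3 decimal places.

1.430

x̄ = 5.4500
Σ(xᵢ − x̄)² = 40.8100 ⇒ m₂ = 10.20250
Σ(xᵢ − x̄)⁴ = 595.2840 ⇒ m₄ = 148.82101
m₂² = 104.09101
β₂ = m₄/m₂² = 148.82101 / 104.09101 ≈ 1.430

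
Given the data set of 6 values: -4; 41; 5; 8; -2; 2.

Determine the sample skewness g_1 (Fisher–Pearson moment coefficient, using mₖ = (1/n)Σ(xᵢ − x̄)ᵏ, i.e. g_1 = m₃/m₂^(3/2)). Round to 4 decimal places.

1.5137

x̄ = (-4 + 41 + 5 + 8 - 2 + 2) / 6 = 8.3333
deviations (xᵢ − x̄): -12.3333, 32.6667, -3.3333, -0.3333, -10.3333, -6.3333
Σ(xᵢ − x̄)² = 1377.3333 ⇒ m₂ = 1377.3333/6 = 229.55556
Σ(xᵢ − x̄)³ = 31588.4444 ⇒ m₃ = 31588.4444/6 = 5264.74074
m₂^(3/2) = 229.55556^(1.5) = 3478.01709
g_1 = m₃ / m₂^(3/2) = 5264.74074 / 3478.01709 ≈ 1.5137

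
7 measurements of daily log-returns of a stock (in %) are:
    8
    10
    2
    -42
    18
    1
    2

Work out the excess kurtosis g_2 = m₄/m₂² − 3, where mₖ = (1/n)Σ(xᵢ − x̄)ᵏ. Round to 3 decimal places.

x̄ = -0.1429
Σ(xᵢ − x̄)² = 2260.8571 ⇒ m₂ = 322.97959
Σ(xᵢ − x̄)⁴ = 3192948.1341 ⇒ m₄ = 456135.44773
m₂² = 104315.81674
g_2 = m₄/m₂² − 3 = 4.37264 − 3 ≈ 1.373

1.373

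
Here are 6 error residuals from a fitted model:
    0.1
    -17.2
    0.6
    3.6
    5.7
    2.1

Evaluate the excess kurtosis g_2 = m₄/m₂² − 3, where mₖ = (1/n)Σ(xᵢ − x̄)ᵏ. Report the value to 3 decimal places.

x̄ = -0.8500
Σ(xᵢ − x̄)² = 341.7350 ⇒ m₂ = 56.95583
Σ(xᵢ − x̄)⁴ = 73775.0510 ⇒ m₄ = 12295.84184
m₂² = 3243.96695
g_2 = m₄/m₂² − 3 = 3.79037 − 3 ≈ 0.790

0.790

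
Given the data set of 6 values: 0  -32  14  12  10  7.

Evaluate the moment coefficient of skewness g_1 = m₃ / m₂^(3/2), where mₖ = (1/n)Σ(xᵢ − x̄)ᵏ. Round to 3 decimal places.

x̄ = (0 - 32 + 14 + 12 + 10 + 7) / 6 = 1.8333
deviations (xᵢ − x̄): -1.8333, -33.8333, 12.1667, 10.1667, 8.1667, 5.1667
Σ(xᵢ − x̄)² = 1492.8333 ⇒ m₂ = 1492.8333/6 = 248.80556
Σ(xᵢ − x̄)³ = -35200.5556 ⇒ m₃ = -35200.5556/6 = -5866.75926
m₂^(3/2) = 248.80556^(1.5) = 3924.55220
g_1 = m₃ / m₂^(3/2) = -5866.75926 / 3924.55220 ≈ -1.495

-1.495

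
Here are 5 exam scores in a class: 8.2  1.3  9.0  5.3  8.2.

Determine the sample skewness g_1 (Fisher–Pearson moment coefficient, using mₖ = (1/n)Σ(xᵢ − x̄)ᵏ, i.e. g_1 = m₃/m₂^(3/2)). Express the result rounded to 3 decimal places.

x̄ = (8.2 + 1.3 + 9.0 + 5.3 + 8.2) / 5 = 6.4000
deviations (xᵢ − x̄): 1.8000, -5.1000, 2.6000, -1.1000, 1.8000
Σ(xᵢ − x̄)² = 40.4600 ⇒ m₂ = 40.4600/5 = 8.09200
Σ(xᵢ − x̄)³ = -104.7420 ⇒ m₃ = -104.7420/5 = -20.94840
m₂^(3/2) = 8.09200^(1.5) = 23.01886
g_1 = m₃ / m₂^(3/2) = -20.94840 / 23.01886 ≈ -0.910

-0.910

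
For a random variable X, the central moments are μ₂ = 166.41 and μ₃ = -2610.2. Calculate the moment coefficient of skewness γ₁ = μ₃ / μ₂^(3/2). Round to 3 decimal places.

-1.216

σ = √μ₂ = √166.41 = 12.90000
σ³ = μ₂^(3/2) = 2146.68900
γ₁ = μ₃/σ³ = -2610.2 / 2146.68900 ≈ -1.216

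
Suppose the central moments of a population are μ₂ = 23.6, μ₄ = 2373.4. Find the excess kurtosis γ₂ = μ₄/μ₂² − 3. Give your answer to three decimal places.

1.261

μ₂² = 23.6² = 556.96000
μ₄/μ₂² = 2373.4 / 556.96000 = 4.26135
γ₂ = 4.26135 − 3 ≈ 1.261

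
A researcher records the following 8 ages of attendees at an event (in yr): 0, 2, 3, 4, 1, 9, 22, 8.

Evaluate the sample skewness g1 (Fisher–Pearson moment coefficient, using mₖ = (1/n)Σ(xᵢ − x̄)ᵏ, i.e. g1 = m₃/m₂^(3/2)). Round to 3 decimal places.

1.480

x̄ = (0 + 2 + 3 + 4 + 1 + 9 + 22 + 8) / 8 = 6.1250
deviations (xᵢ − x̄): -6.1250, -4.1250, -3.1250, -2.1250, -5.1250, 2.8750, 15.8750, 1.8750
Σ(xᵢ − x̄)² = 358.8750 ⇒ m₂ = 358.8750/8 = 44.85938
Σ(xᵢ − x̄)³ = 3556.4063 ⇒ m₃ = 3556.4063/8 = 444.55078
m₂^(3/2) = 44.85938^(1.5) = 300.45527
g1 = m₃ / m₂^(3/2) = 444.55078 / 300.45527 ≈ 1.480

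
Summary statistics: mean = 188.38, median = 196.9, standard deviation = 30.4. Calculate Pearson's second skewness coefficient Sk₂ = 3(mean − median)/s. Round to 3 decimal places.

Sk₂ = 3(188.38 − 196.9) / 30.4 = 3 × -8.5200 / 30.4
    = -25.5600 / 30.4 ≈ -0.841

-0.841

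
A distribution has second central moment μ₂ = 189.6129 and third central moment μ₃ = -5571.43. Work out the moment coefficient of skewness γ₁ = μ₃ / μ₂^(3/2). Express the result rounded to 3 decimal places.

σ = √μ₂ = √189.6129 = 13.77000
σ³ = μ₂^(3/2) = 2610.96963
γ₁ = μ₃/σ³ = -5571.43 / 2610.96963 ≈ -2.134

-2.134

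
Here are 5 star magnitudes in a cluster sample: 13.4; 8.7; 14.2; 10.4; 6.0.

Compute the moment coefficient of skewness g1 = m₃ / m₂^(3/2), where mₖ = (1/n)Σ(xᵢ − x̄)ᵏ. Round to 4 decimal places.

-0.1989

x̄ = (13.4 + 8.7 + 14.2 + 10.4 + 6.0) / 5 = 10.5400
deviations (xᵢ − x̄): 2.8600, -1.8400, 3.6600, -0.1400, -4.5400
Σ(xᵢ − x̄)² = 45.5920 ⇒ m₂ = 45.5920/5 = 9.11840
Σ(xᵢ − x̄)³ = -27.3874 ⇒ m₃ = -27.3874/5 = -5.47747
m₂^(3/2) = 9.11840^(1.5) = 27.53455
g1 = m₃ / m₂^(3/2) = -5.47747 / 27.53455 ≈ -0.1989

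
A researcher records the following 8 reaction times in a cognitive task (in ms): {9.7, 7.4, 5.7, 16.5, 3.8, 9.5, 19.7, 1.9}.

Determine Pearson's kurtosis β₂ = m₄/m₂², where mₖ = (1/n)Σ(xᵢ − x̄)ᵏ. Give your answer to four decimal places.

x̄ = 9.2750
Σ(xᵢ − x̄)² = 261.7750 ⇒ m₂ = 32.72187
Σ(xᵢ − x̄)⁴ = 18569.0009 ⇒ m₄ = 2321.12511
m₂² = 1070.72110
β₂ = m₄/m₂² = 2321.12511 / 1070.72110 ≈ 2.1678

2.1678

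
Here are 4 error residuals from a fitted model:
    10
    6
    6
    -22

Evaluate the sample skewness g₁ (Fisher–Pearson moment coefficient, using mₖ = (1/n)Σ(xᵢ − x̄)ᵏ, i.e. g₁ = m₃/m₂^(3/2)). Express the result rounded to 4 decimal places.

x̄ = (10 + 6 + 6 - 22) / 4 = 0.0000
deviations (xᵢ − x̄): 10.0000, 6.0000, 6.0000, -22.0000
Σ(xᵢ − x̄)² = 656.0000 ⇒ m₂ = 656.0000/4 = 164.00000
Σ(xᵢ − x̄)³ = -9216.0000 ⇒ m₃ = -9216.0000/4 = -2304.00000
m₂^(3/2) = 164.00000^(1.5) = 2100.22475
g₁ = m₃ / m₂^(3/2) = -2304.00000 / 2100.22475 ≈ -1.0970

-1.0970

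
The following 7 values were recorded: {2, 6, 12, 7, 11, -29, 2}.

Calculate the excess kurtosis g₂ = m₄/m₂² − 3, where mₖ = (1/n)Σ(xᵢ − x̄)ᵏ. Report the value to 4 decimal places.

x̄ = 1.5714
Σ(xᵢ − x̄)² = 1181.7143 ⇒ m₂ = 168.81633
Σ(xᵢ − x̄)⁴ = 894483.7201 ⇒ m₄ = 127783.38859
m₂² = 28498.95210
g₂ = m₄/m₂² − 3 = 4.48379 − 3 ≈ 1.4838

1.4838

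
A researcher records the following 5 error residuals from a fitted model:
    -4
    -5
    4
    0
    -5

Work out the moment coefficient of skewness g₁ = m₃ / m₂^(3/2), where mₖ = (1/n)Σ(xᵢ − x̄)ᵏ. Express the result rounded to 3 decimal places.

0.742

x̄ = (-4 - 5 + 4 + 0 - 5) / 5 = -2.0000
deviations (xᵢ − x̄): -2.0000, -3.0000, 6.0000, 2.0000, -3.0000
Σ(xᵢ − x̄)² = 62.0000 ⇒ m₂ = 62.0000/5 = 12.40000
Σ(xᵢ − x̄)³ = 162.0000 ⇒ m₃ = 162.0000/5 = 32.40000
m₂^(3/2) = 12.40000^(1.5) = 43.66491
g₁ = m₃ / m₂^(3/2) = 32.40000 / 43.66491 ≈ 0.742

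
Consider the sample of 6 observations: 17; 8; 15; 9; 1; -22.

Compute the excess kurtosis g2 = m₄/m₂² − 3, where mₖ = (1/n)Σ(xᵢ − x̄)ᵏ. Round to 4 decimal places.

x̄ = 4.6667
Σ(xᵢ − x̄)² = 1013.3333 ⇒ m₂ = 168.88889
Σ(xᵢ − x̄)⁴ = 540875.1111 ⇒ m₄ = 90145.85185
m₂² = 28523.45679
g2 = m₄/m₂² − 3 = 3.16041 − 3 ≈ 0.1604

0.1604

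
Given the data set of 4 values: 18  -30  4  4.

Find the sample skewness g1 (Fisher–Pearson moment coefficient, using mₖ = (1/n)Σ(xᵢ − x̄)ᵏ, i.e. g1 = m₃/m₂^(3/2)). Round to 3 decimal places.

-0.780

x̄ = (18 - 30 + 4 + 4) / 4 = -1.0000
deviations (xᵢ − x̄): 19.0000, -29.0000, 5.0000, 5.0000
Σ(xᵢ − x̄)² = 1252.0000 ⇒ m₂ = 1252.0000/4 = 313.00000
Σ(xᵢ − x̄)³ = -17280.0000 ⇒ m₃ = -17280.0000/4 = -4320.00000
m₂^(3/2) = 313.00000^(1.5) = 5537.53528
g1 = m₃ / m₂^(3/2) = -4320.00000 / 5537.53528 ≈ -0.780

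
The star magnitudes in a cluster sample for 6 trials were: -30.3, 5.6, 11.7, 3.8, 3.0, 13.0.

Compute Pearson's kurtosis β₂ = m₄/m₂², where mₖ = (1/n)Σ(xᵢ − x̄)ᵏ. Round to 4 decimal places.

3.7472

x̄ = 1.1333
Σ(xᵢ − x̄)² = 1271.0733 ⇒ m₂ = 211.84556
Σ(xᵢ − x̄)⁴ = 1009008.7028 ⇒ m₄ = 168168.11713
m₂² = 44878.53941
β₂ = m₄/m₂² = 168168.11713 / 44878.53941 ≈ 3.7472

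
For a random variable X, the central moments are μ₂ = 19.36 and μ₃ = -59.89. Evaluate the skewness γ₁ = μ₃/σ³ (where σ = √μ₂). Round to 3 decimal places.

σ = √μ₂ = √19.36 = 4.40000
σ³ = μ₂^(3/2) = 85.18400
γ₁ = μ₃/σ³ = -59.89 / 85.18400 ≈ -0.703

-0.703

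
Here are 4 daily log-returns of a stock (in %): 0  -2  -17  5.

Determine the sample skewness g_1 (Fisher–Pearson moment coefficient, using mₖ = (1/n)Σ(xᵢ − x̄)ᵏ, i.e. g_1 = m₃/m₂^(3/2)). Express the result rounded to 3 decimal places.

-0.816

x̄ = (0 - 2 - 17 + 5) / 4 = -3.5000
deviations (xᵢ − x̄): 3.5000, 1.5000, -13.5000, 8.5000
Σ(xᵢ − x̄)² = 269.0000 ⇒ m₂ = 269.0000/4 = 67.25000
Σ(xᵢ − x̄)³ = -1800.0000 ⇒ m₃ = -1800.0000/4 = -450.00000
m₂^(3/2) = 67.25000^(1.5) = 551.49100
g_1 = m₃ / m₂^(3/2) = -450.00000 / 551.49100 ≈ -0.816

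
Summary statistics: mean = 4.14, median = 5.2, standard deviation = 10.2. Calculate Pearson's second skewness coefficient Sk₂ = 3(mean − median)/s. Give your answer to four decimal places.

-0.3118

Sk₂ = 3(4.14 − 5.2) / 10.2 = 3 × -1.0600 / 10.2
    = -3.1800 / 10.2 ≈ -0.3118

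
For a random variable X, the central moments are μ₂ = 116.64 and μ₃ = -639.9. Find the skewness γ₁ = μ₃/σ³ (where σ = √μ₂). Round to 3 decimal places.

-0.508

σ = √μ₂ = √116.64 = 10.80000
σ³ = μ₂^(3/2) = 1259.71200
γ₁ = μ₃/σ³ = -639.9 / 1259.71200 ≈ -0.508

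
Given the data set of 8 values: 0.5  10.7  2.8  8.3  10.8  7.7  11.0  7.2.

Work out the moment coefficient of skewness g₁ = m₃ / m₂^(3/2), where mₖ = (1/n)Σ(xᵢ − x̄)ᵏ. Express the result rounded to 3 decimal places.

-0.775

x̄ = (0.5 + 10.7 + 2.8 + 8.3 + 10.8 + 7.7 + 11.0 + 7.2) / 8 = 7.3750
deviations (xᵢ − x̄): -6.8750, 3.3250, -4.5750, 0.9250, 3.4250, 0.3250, 3.6250, -0.1750
Σ(xᵢ − x̄)² = 105.1150 ⇒ m₂ = 105.1150/8 = 13.13938
Σ(xᵢ − x̄)³ = -295.3163 ⇒ m₃ = -295.3163/8 = -36.91453
m₂^(3/2) = 13.13938^(1.5) = 47.62797
g₁ = m₃ / m₂^(3/2) = -36.91453 / 47.62797 ≈ -0.775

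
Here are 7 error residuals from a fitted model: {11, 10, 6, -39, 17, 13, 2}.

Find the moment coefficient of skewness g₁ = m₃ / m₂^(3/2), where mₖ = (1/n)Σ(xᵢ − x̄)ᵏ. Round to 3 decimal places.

x̄ = (11 + 10 + 6 - 39 + 17 + 13 + 2) / 7 = 2.8571
deviations (xᵢ − x̄): 8.1429, 7.1429, 3.1429, -41.8571, 14.1429, 10.1429, -0.8571
Σ(xᵢ − x̄)² = 2182.8571 ⇒ m₂ = 2182.8571/7 = 311.83673
Σ(xᵢ − x̄)³ = -68527.4694 ⇒ m₃ = -68527.4694/7 = -9789.63848
m₂^(3/2) = 311.83673^(1.5) = 5506.69359
g₁ = m₃ / m₂^(3/2) = -9789.63848 / 5506.69359 ≈ -1.778

-1.778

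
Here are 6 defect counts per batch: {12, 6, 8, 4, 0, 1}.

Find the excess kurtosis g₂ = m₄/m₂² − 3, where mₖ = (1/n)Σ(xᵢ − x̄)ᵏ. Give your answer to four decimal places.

-1.0755

x̄ = 5.1667
Σ(xᵢ − x̄)² = 100.8333 ⇒ m₂ = 16.80556
Σ(xᵢ − x̄)⁴ = 3261.1528 ⇒ m₄ = 543.52546
m₂² = 282.42670
g₂ = m₄/m₂² − 3 = 1.92448 − 3 ≈ -1.0755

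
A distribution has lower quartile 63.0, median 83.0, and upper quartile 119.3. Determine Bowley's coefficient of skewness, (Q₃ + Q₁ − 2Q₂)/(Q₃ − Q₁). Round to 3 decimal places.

numerator: Q₃ + Q₁ − 2Q₂ = 119.3 + 63.0 − 2×83.0 = 16.3000
denominator: Q₃ − Q₁ = 119.3 − 63.0 = 56.3000
Bowley skewness = 16.3000 / 56.3000 ≈ 0.290

0.290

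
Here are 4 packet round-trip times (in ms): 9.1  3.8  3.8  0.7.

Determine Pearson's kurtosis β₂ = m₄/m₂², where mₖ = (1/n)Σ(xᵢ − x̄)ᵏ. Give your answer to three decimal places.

x̄ = 4.3500
Σ(xᵢ − x̄)² = 36.4900 ⇒ m₂ = 9.12250
Σ(xᵢ − x̄)⁴ = 686.7384 ⇒ m₄ = 171.68461
m₂² = 83.22001
β₂ = m₄/m₂² = 171.68461 / 83.22001 ≈ 2.063

2.063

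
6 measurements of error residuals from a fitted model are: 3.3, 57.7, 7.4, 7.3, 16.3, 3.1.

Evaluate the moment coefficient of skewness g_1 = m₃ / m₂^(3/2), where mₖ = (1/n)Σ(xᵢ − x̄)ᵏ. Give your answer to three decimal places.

1.597

x̄ = (3.3 + 57.7 + 7.4 + 7.3 + 16.3 + 3.1) / 6 = 15.8500
deviations (xᵢ − x̄): -12.5500, 41.8500, -8.4500, -8.5500, 0.4500, -12.7500
Σ(xᵢ − x̄)² = 2216.1950 ⇒ m₂ = 2216.1950/6 = 369.36583
Σ(xᵢ − x̄)³ = 68019.4170 ⇒ m₃ = 68019.4170/6 = 11336.56950
m₂^(3/2) = 369.36583^(1.5) = 7098.80229
g_1 = m₃ / m₂^(3/2) = 11336.56950 / 7098.80229 ≈ 1.597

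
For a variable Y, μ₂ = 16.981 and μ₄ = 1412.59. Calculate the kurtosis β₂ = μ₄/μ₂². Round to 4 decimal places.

4.8988

μ₂² = 16.981² = 288.35436
μ₄/μ₂² = 1412.59 / 288.35436 = 4.89880
β₂ ≈ 4.8988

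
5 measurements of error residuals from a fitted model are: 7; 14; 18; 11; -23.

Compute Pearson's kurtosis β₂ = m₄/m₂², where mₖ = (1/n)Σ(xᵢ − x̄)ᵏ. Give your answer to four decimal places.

2.9616

x̄ = 5.4000
Σ(xᵢ − x̄)² = 1073.2000 ⇒ m₂ = 214.64000
Σ(xᵢ − x̄)⁴ = 682203.8560 ⇒ m₄ = 136440.77120
m₂² = 46070.32960
β₂ = m₄/m₂² = 136440.77120 / 46070.32960 ≈ 2.9616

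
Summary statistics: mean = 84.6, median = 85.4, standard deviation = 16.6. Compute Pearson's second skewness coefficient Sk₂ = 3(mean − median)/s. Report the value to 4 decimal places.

Sk₂ = 3(84.6 − 85.4) / 16.6 = 3 × -0.8000 / 16.6
    = -2.4000 / 16.6 ≈ -0.1446

-0.1446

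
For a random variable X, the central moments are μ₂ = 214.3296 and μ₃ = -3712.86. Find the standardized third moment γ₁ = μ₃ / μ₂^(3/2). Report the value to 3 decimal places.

-1.183

σ = √μ₂ = √214.3296 = 14.64000
σ³ = μ₂^(3/2) = 3137.78534
γ₁ = μ₃/σ³ = -3712.86 / 3137.78534 ≈ -1.183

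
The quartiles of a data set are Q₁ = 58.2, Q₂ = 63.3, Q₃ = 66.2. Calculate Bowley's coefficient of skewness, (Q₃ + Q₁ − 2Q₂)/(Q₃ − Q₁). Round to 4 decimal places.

numerator: Q₃ + Q₁ − 2Q₂ = 66.2 + 58.2 − 2×63.3 = -2.2000
denominator: Q₃ − Q₁ = 66.2 − 58.2 = 8.0000
Bowley skewness = -2.2000 / 8.0000 ≈ -0.2750

-0.2750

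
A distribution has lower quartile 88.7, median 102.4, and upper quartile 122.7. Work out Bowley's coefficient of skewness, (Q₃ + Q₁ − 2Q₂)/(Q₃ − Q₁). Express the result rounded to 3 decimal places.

numerator: Q₃ + Q₁ − 2Q₂ = 122.7 + 88.7 − 2×102.4 = 6.6000
denominator: Q₃ − Q₁ = 122.7 − 88.7 = 34.0000
Bowley skewness = 6.6000 / 34.0000 ≈ 0.194

0.194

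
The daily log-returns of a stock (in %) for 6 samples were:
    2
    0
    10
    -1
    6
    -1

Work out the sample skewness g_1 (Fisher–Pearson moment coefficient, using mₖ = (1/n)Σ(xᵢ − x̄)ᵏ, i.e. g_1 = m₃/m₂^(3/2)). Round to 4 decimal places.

0.7758

x̄ = (2 + 0 + 10 - 1 + 6 - 1) / 6 = 2.6667
deviations (xᵢ − x̄): -0.6667, -2.6667, 7.3333, -3.6667, 3.3333, -3.6667
Σ(xᵢ − x̄)² = 99.3333 ⇒ m₂ = 99.3333/6 = 16.55556
Σ(xᵢ − x̄)³ = 313.5556 ⇒ m₃ = 313.5556/6 = 52.25926
m₂^(3/2) = 16.55556^(1.5) = 67.36210
g_1 = m₃ / m₂^(3/2) = 52.25926 / 67.36210 ≈ 0.7758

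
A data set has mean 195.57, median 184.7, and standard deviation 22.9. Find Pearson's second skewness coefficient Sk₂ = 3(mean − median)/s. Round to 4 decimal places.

Sk₂ = 3(195.57 − 184.7) / 22.9 = 3 × 10.8700 / 22.9
    = 32.6100 / 22.9 ≈ 1.4240

1.4240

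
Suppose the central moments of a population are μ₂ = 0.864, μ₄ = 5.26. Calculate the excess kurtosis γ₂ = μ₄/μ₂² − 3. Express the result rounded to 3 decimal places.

4.046

μ₂² = 0.864² = 0.74650
μ₄/μ₂² = 5.26 / 0.74650 = 7.04625
γ₂ = 7.04625 − 3 ≈ 4.046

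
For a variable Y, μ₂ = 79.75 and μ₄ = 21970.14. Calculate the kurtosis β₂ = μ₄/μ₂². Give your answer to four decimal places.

μ₂² = 79.75² = 6360.06250
μ₄/μ₂² = 21970.14 / 6360.06250 = 3.45439
β₂ ≈ 3.4544

3.4544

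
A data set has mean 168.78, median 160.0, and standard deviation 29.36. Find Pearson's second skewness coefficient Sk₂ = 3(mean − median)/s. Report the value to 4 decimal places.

Sk₂ = 3(168.78 − 160.0) / 29.36 = 3 × 8.7800 / 29.36
    = 26.3400 / 29.36 ≈ 0.8971

0.8971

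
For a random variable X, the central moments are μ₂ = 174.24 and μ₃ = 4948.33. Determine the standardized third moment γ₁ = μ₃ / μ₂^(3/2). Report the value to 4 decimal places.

2.1515

σ = √μ₂ = √174.24 = 13.20000
σ³ = μ₂^(3/2) = 2299.96800
γ₁ = μ₃/σ³ = 4948.33 / 2299.96800 ≈ 2.1515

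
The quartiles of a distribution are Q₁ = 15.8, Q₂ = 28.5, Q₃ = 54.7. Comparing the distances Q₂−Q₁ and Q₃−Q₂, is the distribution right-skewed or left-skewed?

Q₂ − Q₁ = 12.7;  Q₃ − Q₂ = 26.2
Q₃ − Q₂ > Q₂ − Q₁ ⇒ the upper half is more spread out ⇒ right-skewed.

right-skewed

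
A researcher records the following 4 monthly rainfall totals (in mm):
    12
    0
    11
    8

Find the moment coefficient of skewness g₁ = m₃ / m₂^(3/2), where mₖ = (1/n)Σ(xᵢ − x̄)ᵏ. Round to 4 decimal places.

-0.8477

x̄ = (12 + 0 + 11 + 8) / 4 = 7.7500
deviations (xᵢ − x̄): 4.2500, -7.7500, 3.2500, 0.2500
Σ(xᵢ − x̄)² = 88.7500 ⇒ m₂ = 88.7500/4 = 22.18750
Σ(xᵢ − x̄)³ = -354.3750 ⇒ m₃ = -354.3750/4 = -88.59375
m₂^(3/2) = 22.18750^(1.5) = 104.51113
g₁ = m₃ / m₂^(3/2) = -88.59375 / 104.51113 ≈ -0.8477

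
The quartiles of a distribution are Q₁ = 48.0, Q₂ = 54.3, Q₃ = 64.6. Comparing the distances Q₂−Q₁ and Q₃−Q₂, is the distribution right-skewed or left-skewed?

right-skewed

Q₂ − Q₁ = 6.3;  Q₃ − Q₂ = 10.3
Q₃ − Q₂ > Q₂ − Q₁ ⇒ the upper half is more spread out ⇒ right-skewed.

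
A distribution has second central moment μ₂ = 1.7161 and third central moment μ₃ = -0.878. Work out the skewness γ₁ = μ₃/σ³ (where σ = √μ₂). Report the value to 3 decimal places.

σ = √μ₂ = √1.7161 = 1.31000
σ³ = μ₂^(3/2) = 2.24809
γ₁ = μ₃/σ³ = -0.878 / 2.24809 ≈ -0.391

-0.391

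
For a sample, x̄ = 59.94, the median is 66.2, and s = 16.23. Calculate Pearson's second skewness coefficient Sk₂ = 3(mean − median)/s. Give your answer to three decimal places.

Sk₂ = 3(59.94 − 66.2) / 16.23 = 3 × -6.2600 / 16.23
    = -18.7800 / 16.23 ≈ -1.157

-1.157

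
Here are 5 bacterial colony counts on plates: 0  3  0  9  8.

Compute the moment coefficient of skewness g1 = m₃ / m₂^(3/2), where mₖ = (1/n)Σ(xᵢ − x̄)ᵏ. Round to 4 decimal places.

0.2108

x̄ = (0 + 3 + 0 + 9 + 8) / 5 = 4.0000
deviations (xᵢ − x̄): -4.0000, -1.0000, -4.0000, 5.0000, 4.0000
Σ(xᵢ − x̄)² = 74.0000 ⇒ m₂ = 74.0000/5 = 14.80000
Σ(xᵢ − x̄)³ = 60.0000 ⇒ m₃ = 60.0000/5 = 12.00000
m₂^(3/2) = 14.80000^(1.5) = 56.93674
g1 = m₃ / m₂^(3/2) = 12.00000 / 56.93674 ≈ 0.2108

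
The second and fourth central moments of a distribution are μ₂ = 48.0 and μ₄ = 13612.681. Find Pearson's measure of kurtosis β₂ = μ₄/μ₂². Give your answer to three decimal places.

5.908

μ₂² = 48.0² = 2304.00000
μ₄/μ₂² = 13612.681 / 2304.00000 = 5.90828
β₂ ≈ 5.908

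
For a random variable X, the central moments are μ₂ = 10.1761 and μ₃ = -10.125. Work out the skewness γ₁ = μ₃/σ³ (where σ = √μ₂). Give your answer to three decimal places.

σ = √μ₂ = √10.1761 = 3.19000
σ³ = μ₂^(3/2) = 32.46176
γ₁ = μ₃/σ³ = -10.125 / 32.46176 ≈ -0.312

-0.312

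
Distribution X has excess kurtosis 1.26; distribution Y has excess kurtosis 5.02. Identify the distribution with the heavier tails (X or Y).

Higher excess kurtosis ⇒ heavier tails relative to the normal distribution.
1.26 vs 5.02: the larger is 5.02, so Y has heavier tails.

Y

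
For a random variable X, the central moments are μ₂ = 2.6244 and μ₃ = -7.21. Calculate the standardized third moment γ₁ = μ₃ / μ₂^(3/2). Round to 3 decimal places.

-1.696

σ = √μ₂ = √2.6244 = 1.62000
σ³ = μ₂^(3/2) = 4.25153
γ₁ = μ₃/σ³ = -7.21 / 4.25153 ≈ -1.696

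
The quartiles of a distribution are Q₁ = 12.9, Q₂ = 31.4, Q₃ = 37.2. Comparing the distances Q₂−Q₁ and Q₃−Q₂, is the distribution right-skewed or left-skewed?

Q₂ − Q₁ = 18.5;  Q₃ − Q₂ = 5.8
Q₂ − Q₁ > Q₃ − Q₂ ⇒ the lower half is more spread out ⇒ left-skewed.

left-skewed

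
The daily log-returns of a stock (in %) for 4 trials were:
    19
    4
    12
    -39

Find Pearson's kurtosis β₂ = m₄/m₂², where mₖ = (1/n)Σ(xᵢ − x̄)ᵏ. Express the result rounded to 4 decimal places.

x̄ = -1.0000
Σ(xᵢ − x̄)² = 2038.0000 ⇒ m₂ = 509.50000
Σ(xᵢ − x̄)⁴ = 2274322.0000 ⇒ m₄ = 568580.50000
m₂² = 259590.25000
β₂ = m₄/m₂² = 568580.50000 / 259590.25000 ≈ 2.1903

2.1903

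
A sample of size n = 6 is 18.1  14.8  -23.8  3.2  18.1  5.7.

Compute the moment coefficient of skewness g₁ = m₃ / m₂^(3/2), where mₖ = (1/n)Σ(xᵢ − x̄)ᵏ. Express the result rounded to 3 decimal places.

x̄ = (18.1 + 14.8 - 23.8 + 3.2 + 18.1 + 5.7) / 6 = 6.0167
deviations (xᵢ − x̄): 12.0833, 8.7833, -29.8167, -2.8167, 12.0833, -0.3167
Σ(xᵢ − x̄)² = 1266.2283 ⇒ m₂ = 1266.2283/6 = 211.03806
Σ(xᵢ − x̄)³ = -22324.2884 ⇒ m₃ = -22324.2884/6 = -3720.71474
m₂^(3/2) = 211.03806^(1.5) = 3065.78126
g₁ = m₃ / m₂^(3/2) = -3720.71474 / 3065.78126 ≈ -1.214

-1.214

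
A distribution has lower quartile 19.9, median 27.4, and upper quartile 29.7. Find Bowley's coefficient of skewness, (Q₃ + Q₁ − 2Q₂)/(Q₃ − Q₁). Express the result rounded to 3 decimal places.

numerator: Q₃ + Q₁ − 2Q₂ = 29.7 + 19.9 − 2×27.4 = -5.2000
denominator: Q₃ − Q₁ = 29.7 − 19.9 = 9.8000
Bowley skewness = -5.2000 / 9.8000 ≈ -0.531

-0.531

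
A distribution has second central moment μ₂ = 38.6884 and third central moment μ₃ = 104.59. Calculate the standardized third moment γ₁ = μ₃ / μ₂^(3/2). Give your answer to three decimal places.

0.435

σ = √μ₂ = √38.6884 = 6.22000
σ³ = μ₂^(3/2) = 240.64185
γ₁ = μ₃/σ³ = 104.59 / 240.64185 ≈ 0.435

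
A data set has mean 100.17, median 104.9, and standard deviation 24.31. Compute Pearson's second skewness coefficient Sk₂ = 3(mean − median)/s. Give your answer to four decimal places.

-0.5837

Sk₂ = 3(100.17 − 104.9) / 24.31 = 3 × -4.7300 / 24.31
    = -14.1900 / 24.31 ≈ -0.5837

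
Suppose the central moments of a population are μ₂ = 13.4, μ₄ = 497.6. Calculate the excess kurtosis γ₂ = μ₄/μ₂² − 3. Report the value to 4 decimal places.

-0.2288

μ₂² = 13.4² = 179.56000
μ₄/μ₂² = 497.6 / 179.56000 = 2.77122
γ₂ = 2.77122 − 3 ≈ -0.2288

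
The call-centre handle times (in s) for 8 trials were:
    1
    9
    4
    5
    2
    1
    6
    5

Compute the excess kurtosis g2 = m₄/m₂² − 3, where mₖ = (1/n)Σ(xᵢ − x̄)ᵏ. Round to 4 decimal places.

x̄ = 4.1250
Σ(xᵢ − x̄)² = 52.8750 ⇒ m₂ = 6.60938
Σ(xᵢ − x̄)⁴ = 789.4629 ⇒ m₄ = 98.68286
m₂² = 43.68384
g2 = m₄/m₂² − 3 = 2.25902 − 3 ≈ -0.7410

-0.7410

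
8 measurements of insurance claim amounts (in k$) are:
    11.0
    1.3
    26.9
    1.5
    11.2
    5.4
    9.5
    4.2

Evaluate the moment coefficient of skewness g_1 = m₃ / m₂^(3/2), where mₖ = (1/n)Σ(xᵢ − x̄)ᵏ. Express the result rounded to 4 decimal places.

1.3138

x̄ = (11.0 + 1.3 + 26.9 + 1.5 + 11.2 + 5.4 + 9.5 + 4.2) / 8 = 8.8750
deviations (xᵢ − x̄): 2.1250, -7.5750, 18.0250, -7.3750, 2.3250, -3.4750, 0.6250, -4.6750
Σ(xᵢ − x̄)² = 480.9150 ⇒ m₂ = 480.9150/8 = 60.11437
Σ(xᵢ − x̄)³ = 4898.8147 ⇒ m₃ = 4898.8147/8 = 612.35184
m₂^(3/2) = 60.11437^(1.5) = 466.08755
g_1 = m₃ / m₂^(3/2) = 612.35184 / 466.08755 ≈ 1.3138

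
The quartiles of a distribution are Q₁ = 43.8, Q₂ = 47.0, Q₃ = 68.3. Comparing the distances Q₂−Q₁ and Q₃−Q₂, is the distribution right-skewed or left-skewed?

Q₂ − Q₁ = 3.2;  Q₃ − Q₂ = 21.3
Q₃ − Q₂ > Q₂ − Q₁ ⇒ the upper half is more spread out ⇒ right-skewed.

right-skewed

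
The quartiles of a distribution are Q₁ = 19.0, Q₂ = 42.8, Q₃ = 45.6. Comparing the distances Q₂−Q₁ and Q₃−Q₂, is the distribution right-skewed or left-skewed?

left-skewed

Q₂ − Q₁ = 23.8;  Q₃ − Q₂ = 2.8
Q₂ − Q₁ > Q₃ − Q₂ ⇒ the lower half is more spread out ⇒ left-skewed.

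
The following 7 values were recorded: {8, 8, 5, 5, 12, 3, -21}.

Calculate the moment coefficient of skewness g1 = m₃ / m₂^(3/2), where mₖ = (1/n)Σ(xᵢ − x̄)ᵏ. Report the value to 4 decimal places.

x̄ = (8 + 8 + 5 + 5 + 12 + 3 - 21) / 7 = 2.8571
deviations (xᵢ − x̄): 5.1429, 5.1429, 2.1429, 2.1429, 9.1429, 0.1429, -23.8571
Σ(xᵢ − x̄)² = 714.8571 ⇒ m₂ = 714.8571/7 = 102.12245
Σ(xᵢ − x̄)³ = -12522.6122 ⇒ m₃ = -12522.6122/7 = -1788.94461
m₂^(3/2) = 102.12245^(1.5) = 1032.00507
g1 = m₃ / m₂^(3/2) = -1788.94461 / 1032.00507 ≈ -1.7335

-1.7335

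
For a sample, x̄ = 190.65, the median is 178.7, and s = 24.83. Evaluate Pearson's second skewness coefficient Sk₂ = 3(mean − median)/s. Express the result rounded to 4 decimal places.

1.4438

Sk₂ = 3(190.65 − 178.7) / 24.83 = 3 × 11.9500 / 24.83
    = 35.8500 / 24.83 ≈ 1.4438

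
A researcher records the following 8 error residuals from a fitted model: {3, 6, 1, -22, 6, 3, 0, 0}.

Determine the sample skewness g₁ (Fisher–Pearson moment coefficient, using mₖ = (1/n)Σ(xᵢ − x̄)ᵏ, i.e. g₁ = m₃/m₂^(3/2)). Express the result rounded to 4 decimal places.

-1.9576

x̄ = (3 + 6 + 1 - 22 + 6 + 3 + 0 + 0) / 8 = -0.3750
deviations (xᵢ − x̄): 3.3750, 6.3750, 1.3750, -21.6250, 6.3750, 3.3750, 0.3750, 0.3750
Σ(xᵢ − x̄)² = 573.8750 ⇒ m₂ = 573.8750/8 = 71.73438
Σ(xᵢ − x̄)³ = -9514.9688 ⇒ m₃ = -9514.9688/8 = -1189.37109
m₂^(3/2) = 71.73438^(1.5) = 607.56252
g₁ = m₃ / m₂^(3/2) = -1189.37109 / 607.56252 ≈ -1.9576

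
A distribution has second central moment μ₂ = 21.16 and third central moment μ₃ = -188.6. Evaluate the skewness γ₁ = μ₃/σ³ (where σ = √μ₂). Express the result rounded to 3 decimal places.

σ = √μ₂ = √21.16 = 4.60000
σ³ = μ₂^(3/2) = 97.33600
γ₁ = μ₃/σ³ = -188.6 / 97.33600 ≈ -1.938

-1.938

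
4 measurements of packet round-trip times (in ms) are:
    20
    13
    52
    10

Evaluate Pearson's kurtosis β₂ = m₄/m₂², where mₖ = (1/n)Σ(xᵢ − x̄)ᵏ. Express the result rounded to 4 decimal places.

2.2009

x̄ = 23.7500
Σ(xᵢ − x̄)² = 1116.7500 ⇒ m₂ = 279.18750
Σ(xᵢ − x̄)⁴ = 686200.8281 ⇒ m₄ = 171550.20703
m₂² = 77945.66016
β₂ = m₄/m₂² = 171550.20703 / 77945.66016 ≈ 2.2009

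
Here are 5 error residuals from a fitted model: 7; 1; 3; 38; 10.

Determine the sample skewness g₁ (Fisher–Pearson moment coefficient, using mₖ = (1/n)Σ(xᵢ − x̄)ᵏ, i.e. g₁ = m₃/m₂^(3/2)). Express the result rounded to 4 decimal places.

1.3042

x̄ = (7 + 1 + 3 + 38 + 10) / 5 = 11.8000
deviations (xᵢ − x̄): -4.8000, -10.8000, -8.8000, 26.2000, -1.8000
Σ(xᵢ − x̄)² = 906.8000 ⇒ m₂ = 906.8000/5 = 181.36000
Σ(xᵢ − x̄)³ = 15927.1200 ⇒ m₃ = 15927.1200/5 = 3185.42400
m₂^(3/2) = 181.36000^(1.5) = 2442.37452
g₁ = m₃ / m₂^(3/2) = 3185.42400 / 2442.37452 ≈ 1.3042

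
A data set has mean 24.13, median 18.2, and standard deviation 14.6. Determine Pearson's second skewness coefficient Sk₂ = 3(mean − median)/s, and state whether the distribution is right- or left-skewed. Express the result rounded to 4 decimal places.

Sk₂ = 3(24.13 − 18.2) / 14.6 = 3 × 5.9300 / 14.6
    = 17.7900 / 14.6 ≈ 1.2185
Sk₂ > 0 ⇒ mean > median ⇒ right-skewed (positive skew).

1.2185, right-skewed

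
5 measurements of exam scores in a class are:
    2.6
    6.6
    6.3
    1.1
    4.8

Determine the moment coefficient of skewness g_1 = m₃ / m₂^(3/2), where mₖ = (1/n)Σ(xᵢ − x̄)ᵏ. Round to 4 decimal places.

x̄ = (2.6 + 6.6 + 6.3 + 1.1 + 4.8) / 5 = 4.2800
deviations (xᵢ − x̄): -1.6800, 2.3200, 2.0200, -3.1800, 0.5200
Σ(xᵢ − x̄)² = 22.6680 ⇒ m₂ = 22.6680/5 = 4.53360
Σ(xᵢ − x̄)³ = -16.0289 ⇒ m₃ = -16.0289/5 = -3.20578
m₂^(3/2) = 4.53360^(1.5) = 9.65306
g_1 = m₃ / m₂^(3/2) = -3.20578 / 9.65306 ≈ -0.3321

-0.3321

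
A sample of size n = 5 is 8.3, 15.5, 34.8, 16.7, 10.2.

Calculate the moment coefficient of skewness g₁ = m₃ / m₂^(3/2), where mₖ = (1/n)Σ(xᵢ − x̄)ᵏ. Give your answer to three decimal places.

x̄ = (8.3 + 15.5 + 34.8 + 16.7 + 10.2) / 5 = 17.1000
deviations (xᵢ − x̄): -8.8000, -1.6000, 17.7000, -0.4000, -6.9000
Σ(xᵢ − x̄)² = 441.0600 ⇒ m₂ = 441.0600/5 = 88.21200
Σ(xᵢ − x̄)³ = 4531.0920 ⇒ m₃ = 4531.0920/5 = 906.21840
m₂^(3/2) = 88.21200^(1.5) = 828.49807
g₁ = m₃ / m₂^(3/2) = 906.21840 / 828.49807 ≈ 1.094

1.094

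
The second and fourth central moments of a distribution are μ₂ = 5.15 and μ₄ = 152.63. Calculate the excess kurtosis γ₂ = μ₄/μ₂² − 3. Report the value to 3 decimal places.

μ₂² = 5.15² = 26.52250
μ₄/μ₂² = 152.63 / 26.52250 = 5.75474
γ₂ = 5.75474 − 3 ≈ 2.755

2.755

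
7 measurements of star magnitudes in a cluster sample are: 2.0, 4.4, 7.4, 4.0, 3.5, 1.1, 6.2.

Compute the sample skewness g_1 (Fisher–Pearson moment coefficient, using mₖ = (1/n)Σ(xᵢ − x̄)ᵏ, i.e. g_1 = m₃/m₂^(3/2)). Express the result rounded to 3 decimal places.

0.168

x̄ = (2.0 + 4.4 + 7.4 + 4.0 + 3.5 + 1.1 + 6.2) / 7 = 4.0857
deviations (xᵢ − x̄): -2.0857, 0.3143, 3.3143, -0.0857, -0.5857, -2.9857, 2.1143
Σ(xᵢ − x̄)² = 29.1686 ⇒ m₂ = 29.1686/7 = 4.16694
Σ(xᵢ − x̄)³ = 9.9971 ⇒ m₃ = 9.9971/7 = 1.42816
m₂^(3/2) = 4.16694^(1.5) = 8.50601
g_1 = m₃ / m₂^(3/2) = 1.42816 / 8.50601 ≈ 0.168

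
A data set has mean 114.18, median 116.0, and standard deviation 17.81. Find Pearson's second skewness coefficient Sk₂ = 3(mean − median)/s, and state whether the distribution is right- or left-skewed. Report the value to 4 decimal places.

Sk₂ = 3(114.18 − 116.0) / 17.81 = 3 × -1.8200 / 17.81
    = -5.4600 / 17.81 ≈ -0.3066
Sk₂ < 0 ⇒ mean < median ⇒ left-skewed (negative skew).

-0.3066, left-skewed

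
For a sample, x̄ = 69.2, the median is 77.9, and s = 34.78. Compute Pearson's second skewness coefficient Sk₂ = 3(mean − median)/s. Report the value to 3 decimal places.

-0.750

Sk₂ = 3(69.2 − 77.9) / 34.78 = 3 × -8.7000 / 34.78
    = -26.1000 / 34.78 ≈ -0.750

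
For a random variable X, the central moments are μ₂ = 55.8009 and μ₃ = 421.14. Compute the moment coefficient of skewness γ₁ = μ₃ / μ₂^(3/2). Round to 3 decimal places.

σ = √μ₂ = √55.8009 = 7.47000
σ³ = μ₂^(3/2) = 416.83272
γ₁ = μ₃/σ³ = 421.14 / 416.83272 ≈ 1.010

1.010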